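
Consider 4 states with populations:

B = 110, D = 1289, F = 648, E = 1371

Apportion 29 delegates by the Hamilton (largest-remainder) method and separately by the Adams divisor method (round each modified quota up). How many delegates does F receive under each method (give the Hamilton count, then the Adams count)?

Hamilton: B 1, D 11, F 5, E 12.
Adams: B 1, D 11, F 6, E 11.
F gets 5 under Hamilton and 6 under Adams.

5 and 6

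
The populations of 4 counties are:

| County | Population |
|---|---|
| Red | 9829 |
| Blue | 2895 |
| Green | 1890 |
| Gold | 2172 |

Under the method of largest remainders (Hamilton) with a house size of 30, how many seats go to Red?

Standard divisor: 16786 ÷ 30 ≈ 559.533.
Standard quotas: Red 17.5664, Blue 5.1740, Green 3.3778, Gold 3.8818.
Lower quotas: Red 17, Blue 5, Green 3, Gold 3 (sum 28, leaving 2 seats).
Remainders in descending order: Gold 0.8818, Red 0.5664, Green 0.3778, Blue 0.1740.
The surplus seats go to Gold, Red.
Red receives 18.

18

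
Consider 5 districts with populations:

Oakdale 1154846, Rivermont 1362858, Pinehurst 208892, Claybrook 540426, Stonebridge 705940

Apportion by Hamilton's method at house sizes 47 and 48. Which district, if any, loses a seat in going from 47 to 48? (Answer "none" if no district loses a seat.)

At 47 seats: Oakdale 14, Rivermont 16, Pinehurst 3, Claybrook 6, Stonebridge 8.
At 48 seats: Oakdale 14, Rivermont 16, Pinehurst 2, Claybrook 7, Stonebridge 9.
Pinehurst drops from 3 to 2.

Pinehurst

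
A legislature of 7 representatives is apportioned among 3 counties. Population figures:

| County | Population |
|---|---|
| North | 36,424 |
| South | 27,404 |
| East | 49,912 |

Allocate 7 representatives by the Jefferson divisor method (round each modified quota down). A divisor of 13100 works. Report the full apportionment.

With modified divisor 13100: modified quotas North 2.780, South 2.092, East 3.810.
Rounding down: North 2, South 2, East 3 (total 7).

North=2; South=2; East=3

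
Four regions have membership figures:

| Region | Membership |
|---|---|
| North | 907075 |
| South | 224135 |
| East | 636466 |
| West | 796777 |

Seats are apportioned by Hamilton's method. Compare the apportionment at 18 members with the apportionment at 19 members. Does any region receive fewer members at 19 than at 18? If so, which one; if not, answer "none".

South

At 18 seats: North 6, South 2, East 4, West 6.
At 19 seats: North 7, South 1, East 5, West 6.
South drops from 2 to 1.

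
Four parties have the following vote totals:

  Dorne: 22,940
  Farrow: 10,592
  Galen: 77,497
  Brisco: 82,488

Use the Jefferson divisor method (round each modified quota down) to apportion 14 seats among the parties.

Standard divisor 193517/14 ≈ 13822.643; standard quotas: Dorne 1.660, Farrow 0.766, Galen 5.607, Brisco 5.968.
Rounding down gives 1, 0, 5, 5 = 11 seats, so the divisor must be adjusted.
With modified divisor 11600: modified quotas Dorne 1.978, Farrow 0.913, Galen 6.681, Brisco 7.111.
Rounding down: Dorne 1, Farrow 0, Galen 6, Brisco 7 (total 14).

Dorne: 1; Farrow: 0; Galen: 6; Brisco: 7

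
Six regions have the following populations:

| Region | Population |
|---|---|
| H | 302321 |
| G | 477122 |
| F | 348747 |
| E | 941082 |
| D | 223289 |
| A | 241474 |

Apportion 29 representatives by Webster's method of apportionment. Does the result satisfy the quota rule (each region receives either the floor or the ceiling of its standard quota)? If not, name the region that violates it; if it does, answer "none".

Standard quotas: H 3.460, G 5.460, F 3.991, E 10.770, D 2.555, A 2.763.
Webster allocation: H 3, G 5, F 4, E 11, D 3, A 3.
Every allocation lies between the lower and upper quota.

none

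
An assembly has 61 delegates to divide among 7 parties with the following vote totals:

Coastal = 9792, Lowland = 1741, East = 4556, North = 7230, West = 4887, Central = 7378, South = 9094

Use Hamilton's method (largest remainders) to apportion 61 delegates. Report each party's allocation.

The standard divisor is 44678/61 ≈ 732.426.
Standard quotas: Coastal 13.3693, Lowland 2.3770, East 6.2204, North 9.8713, West 6.6723, Central 10.0734, South 12.4163.
Lower quotas: Coastal 13, Lowland 2, East 6, North 9, West 6, Central 10, South 12 (sum 58, leaving 3 seats).
Remainders in descending order: North 0.8713, West 0.6723, South 0.4163, Lowland 0.3770, Coastal 0.3693, East 0.2204, Central 0.0734.
Largest remainders: North, West, South receive the extra seats.

Coastal 13, Lowland 2, East 6, North 10, West 7, Central 10, South 13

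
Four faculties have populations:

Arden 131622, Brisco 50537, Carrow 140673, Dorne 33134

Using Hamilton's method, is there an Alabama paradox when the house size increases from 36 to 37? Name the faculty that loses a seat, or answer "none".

At 36 seats: Arden 13, Brisco 5, Carrow 14, Dorne 4.
At 37 seats: Arden 14, Brisco 5, Carrow 15, Dorne 3.
Dorne drops from 4 to 3.

Dorne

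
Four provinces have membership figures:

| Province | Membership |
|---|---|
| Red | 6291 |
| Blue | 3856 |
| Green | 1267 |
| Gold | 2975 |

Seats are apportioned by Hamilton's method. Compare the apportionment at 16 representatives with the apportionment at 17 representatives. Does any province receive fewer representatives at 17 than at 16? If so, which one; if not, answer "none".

Green

At 16 seats: Red 7, Blue 4, Green 2, Gold 3.
At 17 seats: Red 7, Blue 5, Green 1, Gold 4.
Green drops from 2 to 1.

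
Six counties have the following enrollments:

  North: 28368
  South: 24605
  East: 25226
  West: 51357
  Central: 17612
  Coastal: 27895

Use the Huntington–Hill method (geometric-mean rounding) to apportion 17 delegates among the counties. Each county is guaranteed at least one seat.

With divisor 10843: modified quotas North 2.616, South 2.269, East 2.326, West 4.736, Central 1.624, Coastal 2.573.
Geometric-mean thresholds: North √(2·3)=2.449, South √(2·3)=2.449, East √(2·3)=2.449, West √(4·5)=4.472, Central √(1·2)=1.414, Coastal √(2·3)=2.449.
Each quota rounded against its threshold gives North 3, South 2, East 2, West 5, Central 2, Coastal 3 (total 17).

North: 3, South: 2, East: 2, West: 5, Central: 2, Coastal: 3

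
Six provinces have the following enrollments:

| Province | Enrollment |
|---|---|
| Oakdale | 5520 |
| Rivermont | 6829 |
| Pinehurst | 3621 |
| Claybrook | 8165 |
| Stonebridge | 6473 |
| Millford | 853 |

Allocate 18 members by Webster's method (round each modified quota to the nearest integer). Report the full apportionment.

Oakdale=3, Rivermont=4, Pinehurst=2, Claybrook=5, Stonebridge=4, Millford=0

Standard divisor 31461/18 ≈ 1747.833; standard quotas: Oakdale 3.158, Rivermont 3.907, Pinehurst 2.072, Claybrook 4.671, Stonebridge 3.703, Millford 0.488.
Rounding to the nearest integer gives Oakdale 3, Rivermont 4, Pinehurst 2, Claybrook 5, Stonebridge 4, Millford 0 — total 18, matching the house size, so no adjustment is needed.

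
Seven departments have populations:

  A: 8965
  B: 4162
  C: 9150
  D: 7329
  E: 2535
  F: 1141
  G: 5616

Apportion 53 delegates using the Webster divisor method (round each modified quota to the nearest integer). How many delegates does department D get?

10

Standard divisor 38898/53 ≈ 733.925; standard quotas: A 12.215, B 5.671, C 12.467, D 9.986, E 3.454, F 1.555, G 7.652.
Rounding to the nearest integer gives A 12, B 6, C 12, D 10, E 3, F 2, G 8 — total 53, matching the house size, so no adjustment is needed.
D receives 10.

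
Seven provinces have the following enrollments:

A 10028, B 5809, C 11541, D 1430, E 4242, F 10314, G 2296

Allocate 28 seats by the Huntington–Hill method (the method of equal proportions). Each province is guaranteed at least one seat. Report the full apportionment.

A=6; B=4; C=7; D=1; E=3; F=6; G=1

With divisor 1650: modified quotas A 6.078, B 3.521, C 6.995, D 0.867, E 2.571, F 6.251, G 1.392.
Geometric-mean thresholds: A √(6·7)=6.481, B √(3·4)=3.464, C √(6·7)=6.481, D (min 1), E √(2·3)=2.449, F √(6·7)=6.481, G √(1·2)=1.414.
Each quota rounded against its threshold gives A 6, B 4, C 7, D 1, E 3, F 6, G 1 (total 28).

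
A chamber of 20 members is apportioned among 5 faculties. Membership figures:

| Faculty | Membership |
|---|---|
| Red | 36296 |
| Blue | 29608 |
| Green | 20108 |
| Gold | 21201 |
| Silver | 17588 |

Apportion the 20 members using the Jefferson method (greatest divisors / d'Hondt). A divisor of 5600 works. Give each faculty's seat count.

With modified divisor 5600: modified quotas Red 6.481, Blue 5.287, Green 3.591, Gold 3.786, Silver 3.141.
Rounding down: Red 6, Blue 5, Green 3, Gold 3, Silver 3 (total 20).

Red: 6, Blue: 5, Green: 3, Gold: 3, Silver: 3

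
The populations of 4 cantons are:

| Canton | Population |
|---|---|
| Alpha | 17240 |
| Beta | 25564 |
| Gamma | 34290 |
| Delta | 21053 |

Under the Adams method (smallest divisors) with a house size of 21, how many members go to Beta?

Standard divisor 98147/21 ≈ 4673.667; standard quotas: Alpha 3.689, Beta 5.470, Gamma 7.337, Delta 4.505.
Rounding up gives 4, 6, 8, 5 = 23 seats, so the divisor must be adjusted.
With modified divisor 5200: modified quotas Alpha 3.315, Beta 4.916, Gamma 6.594, Delta 4.049.
Rounding up: Alpha 4, Beta 5, Gamma 7, Delta 5 (total 21).
Beta receives 5.

5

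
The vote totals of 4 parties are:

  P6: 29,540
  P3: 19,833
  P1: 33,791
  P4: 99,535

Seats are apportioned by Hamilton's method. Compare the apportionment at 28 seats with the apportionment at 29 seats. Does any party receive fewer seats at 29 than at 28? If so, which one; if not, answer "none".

At 28 seats: P6 5, P3 3, P1 5, P4 15.
At 29 seats: P6 5, P3 3, P1 5, P4 16.
No party's allocation decreased.

none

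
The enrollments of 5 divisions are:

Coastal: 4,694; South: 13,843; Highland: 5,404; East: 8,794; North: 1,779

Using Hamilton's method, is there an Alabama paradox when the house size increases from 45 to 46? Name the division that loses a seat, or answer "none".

At 45 seats: Coastal 6, South 18, Highland 7, East 12, North 2.
At 46 seats: Coastal 6, South 19, Highland 7, East 12, North 2.
No division's allocation decreased.

none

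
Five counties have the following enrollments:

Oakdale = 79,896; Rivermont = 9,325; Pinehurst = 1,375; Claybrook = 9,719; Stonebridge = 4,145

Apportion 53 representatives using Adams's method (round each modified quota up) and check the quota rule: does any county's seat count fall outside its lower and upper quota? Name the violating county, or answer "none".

Standard quotas: Oakdale 40.537, Rivermont 4.731, Pinehurst 0.698, Claybrook 4.931, Stonebridge 2.103.
Adams allocation: Oakdale 39, Rivermont 5, Pinehurst 1, Claybrook 5, Stonebridge 3.
Oakdale has quota 40.537 (lower 40, upper 41) but receives 39 — outside the quota interval.

Oakdale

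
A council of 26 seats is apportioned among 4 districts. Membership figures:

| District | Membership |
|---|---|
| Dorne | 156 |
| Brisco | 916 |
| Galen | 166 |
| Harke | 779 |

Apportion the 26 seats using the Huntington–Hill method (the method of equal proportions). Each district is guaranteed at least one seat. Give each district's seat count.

With divisor 77: modified quotas Dorne 2.026, Brisco 11.896, Galen 2.156, Harke 10.117.
Geometric-mean thresholds: Dorne √(2·3)=2.449, Brisco √(11·12)=11.489, Galen √(2·3)=2.449, Harke √(10·11)=10.488.
Each quota rounded against its threshold gives Dorne 2, Brisco 12, Galen 2, Harke 10 (total 26).

Dorne 2, Brisco 12, Galen 2, Harke 10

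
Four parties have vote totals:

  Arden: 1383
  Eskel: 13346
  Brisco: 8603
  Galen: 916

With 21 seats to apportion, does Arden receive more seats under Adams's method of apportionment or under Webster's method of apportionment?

Adams

Adams: Arden 2, Eskel 11, Brisco 7, Galen 1.
Webster: Arden 1, Eskel 12, Brisco 7, Galen 1.
Arden gets 2 under Adams and 1 under Webster.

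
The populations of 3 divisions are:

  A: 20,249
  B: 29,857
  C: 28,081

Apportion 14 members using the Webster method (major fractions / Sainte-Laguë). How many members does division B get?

5

Standard divisor 78187/14 ≈ 5584.786; standard quotas: A 3.626, B 5.346, C 5.028.
Rounding to the nearest integer gives A 4, B 5, C 5 — total 14, matching the house size, so no adjustment is needed.
B receives 5.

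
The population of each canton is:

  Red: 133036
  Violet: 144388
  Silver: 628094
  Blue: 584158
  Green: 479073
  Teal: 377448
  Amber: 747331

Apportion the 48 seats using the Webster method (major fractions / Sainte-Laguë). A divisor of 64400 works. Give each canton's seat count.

With modified divisor 64400: modified quotas Red 2.066, Violet 2.242, Silver 9.753, Blue 9.071, Green 7.439, Teal 5.861, Amber 11.605.
Rounding to the nearest integer: Red 2, Violet 2, Silver 10, Blue 9, Green 7, Teal 6, Amber 12 (total 48).

Red 2, Violet 2, Silver 10, Blue 9, Green 7, Teal 6, Amber 12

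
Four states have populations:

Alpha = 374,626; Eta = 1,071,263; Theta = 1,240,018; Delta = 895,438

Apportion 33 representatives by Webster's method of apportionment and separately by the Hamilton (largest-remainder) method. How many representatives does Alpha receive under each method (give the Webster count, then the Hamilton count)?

Webster: Alpha 3, Eta 10, Theta 12, Delta 8.
Hamilton: Alpha 4, Eta 10, Theta 11, Delta 8.
Alpha gets 3 under Webster and 4 under Hamilton.

3 and 4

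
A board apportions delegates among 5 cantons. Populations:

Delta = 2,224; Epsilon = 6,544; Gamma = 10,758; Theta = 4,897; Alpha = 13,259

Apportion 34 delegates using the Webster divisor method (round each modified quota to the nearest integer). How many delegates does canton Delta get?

2

Standard divisor 37682/34 ≈ 1108.294; standard quotas: Delta 2.007, Epsilon 5.905, Gamma 9.707, Theta 4.419, Alpha 11.963.
Rounding to the nearest integer gives Delta 2, Epsilon 6, Gamma 10, Theta 4, Alpha 12 — total 34, matching the house size, so no adjustment is needed.
Delta receives 2.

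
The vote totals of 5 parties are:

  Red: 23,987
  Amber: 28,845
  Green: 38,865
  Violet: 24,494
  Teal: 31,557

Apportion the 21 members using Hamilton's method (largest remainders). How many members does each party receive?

Red=3, Amber=4, Green=6, Violet=3, Teal=5

Total 147748; standard divisor 147748/21 ≈ 7035.619.
Standard quotas: Red 3.4094, Amber 4.0999, Green 5.5240, Violet 3.4814, Teal 4.4853.
Lower quotas: Red 3, Amber 4, Green 5, Violet 3, Teal 4 (sum 19, leaving 2 seats).
Remainders in descending order: Green 0.5240, Teal 0.4853, Violet 0.4814, Red 0.4094, Amber 0.0999.
Largest remainders: Green, Teal receive the extra seats.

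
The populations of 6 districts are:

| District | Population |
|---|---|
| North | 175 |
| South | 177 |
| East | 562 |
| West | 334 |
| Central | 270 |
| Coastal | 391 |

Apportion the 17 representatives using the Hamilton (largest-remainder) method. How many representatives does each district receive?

The standard divisor is 1909/17 ≈ 112.294.
Standard quotas: North 1.558, South 1.576, East 5.005, West 2.974, Central 2.404, Coastal 3.482.
Lower quotas: North 1, South 1, East 5, West 2, Central 2, Coastal 3 (sum 14, leaving 3 seats).
Remainders in descending order: West 0.974, South 0.576, North 0.558, Coastal 0.482, Central 0.404, East 0.005.
The surplus seats go to West, South, North.

North: 2, South: 2, East: 5, West: 3, Central: 2, Coastal: 3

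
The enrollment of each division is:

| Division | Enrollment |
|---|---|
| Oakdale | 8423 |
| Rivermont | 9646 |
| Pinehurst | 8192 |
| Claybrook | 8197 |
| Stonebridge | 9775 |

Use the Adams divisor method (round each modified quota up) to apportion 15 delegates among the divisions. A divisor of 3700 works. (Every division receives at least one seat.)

With modified divisor 3700: modified quotas Oakdale 2.276, Rivermont 2.607, Pinehurst 2.214, Claybrook 2.215, Stonebridge 2.642.
Rounding up: Oakdale 3, Rivermont 3, Pinehurst 3, Claybrook 3, Stonebridge 3 (total 15).

Oakdale 3, Rivermont 3, Pinehurst 3, Claybrook 3, Stonebridge 3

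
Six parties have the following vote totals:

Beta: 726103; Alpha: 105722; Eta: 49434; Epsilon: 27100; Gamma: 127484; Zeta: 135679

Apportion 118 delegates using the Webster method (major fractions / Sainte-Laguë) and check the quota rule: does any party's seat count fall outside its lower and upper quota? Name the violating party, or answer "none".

Standard quotas: Beta 73.136, Alpha 10.649, Eta 4.979, Epsilon 2.730, Gamma 12.841, Zeta 13.666.
Webster allocation: Beta 72, Alpha 11, Eta 5, Epsilon 3, Gamma 13, Zeta 14.
Beta has quota 73.136 (lower 73, upper 74) but receives 72 — outside the quota interval.

Beta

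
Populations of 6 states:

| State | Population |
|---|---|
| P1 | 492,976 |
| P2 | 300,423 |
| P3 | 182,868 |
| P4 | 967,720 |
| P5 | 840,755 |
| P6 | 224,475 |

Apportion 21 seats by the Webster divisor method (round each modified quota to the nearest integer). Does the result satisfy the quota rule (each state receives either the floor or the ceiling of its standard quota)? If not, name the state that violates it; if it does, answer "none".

none

Standard quotas: P1 3.440, P2 2.097, P3 1.276, P4 6.753, P5 5.867, P6 1.567.
Webster allocation: P1 3, P2 2, P3 1, P4 7, P5 6, P6 2.
Every allocation lies between the lower and upper quota.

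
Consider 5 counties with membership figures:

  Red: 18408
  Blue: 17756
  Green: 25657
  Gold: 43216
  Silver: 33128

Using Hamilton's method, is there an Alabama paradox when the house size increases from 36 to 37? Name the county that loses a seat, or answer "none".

At 36 seats: Red 5, Blue 4, Green 7, Gold 11, Silver 9.
At 37 seats: Red 5, Blue 5, Green 7, Gold 11, Silver 9.
No county's allocation decreased.

none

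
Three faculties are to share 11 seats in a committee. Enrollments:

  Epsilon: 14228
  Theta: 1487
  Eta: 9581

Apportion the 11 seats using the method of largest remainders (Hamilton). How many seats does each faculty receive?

Standard divisor: 25296 ÷ 11 ≈ 2299.636.
Standard quotas: Epsilon 6.1871, Theta 0.6466, Eta 4.1663.
Lower quotas: Epsilon 6, Theta 0, Eta 4 (sum 10, leaving 1 seat).
Remainders in descending order: Theta 0.6466, Epsilon 0.1871, Eta 0.1663.
Largest remainder: Theta receives the extra seat.

Epsilon=6, Theta=1, Eta=4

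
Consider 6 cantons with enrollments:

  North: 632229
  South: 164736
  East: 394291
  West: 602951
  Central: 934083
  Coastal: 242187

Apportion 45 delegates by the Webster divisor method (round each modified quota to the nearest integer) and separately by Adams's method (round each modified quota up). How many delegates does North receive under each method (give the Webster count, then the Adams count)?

Webster: North 10, South 2, East 6, West 9, Central 14, Coastal 4.
Adams: North 9, South 3, East 6, West 9, Central 14, Coastal 4.
North gets 10 under Webster and 9 under Adams.

10 and 9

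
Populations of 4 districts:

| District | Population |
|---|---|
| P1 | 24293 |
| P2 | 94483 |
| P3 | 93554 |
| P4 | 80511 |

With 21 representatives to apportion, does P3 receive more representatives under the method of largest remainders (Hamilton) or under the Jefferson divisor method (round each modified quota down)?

Hamilton: P1 2, P2 7, P3 6, P4 6.
Jefferson: P1 1, P2 7, P3 7, P4 6.
P3 gets 6 under Hamilton and 7 under Jefferson.

Jefferson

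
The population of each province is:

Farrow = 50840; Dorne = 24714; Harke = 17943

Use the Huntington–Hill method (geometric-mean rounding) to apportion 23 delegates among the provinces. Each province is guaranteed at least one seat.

Farrow=13, Dorne=6, Harke=4

With divisor 4041: modified quotas Farrow 12.581, Dorne 6.116, Harke 4.440.
Geometric-mean thresholds: Farrow √(12·13)=12.490, Dorne √(6·7)=6.481, Harke √(4·5)=4.472.
Each quota rounded against its threshold gives Farrow 13, Dorne 6, Harke 4 (total 23).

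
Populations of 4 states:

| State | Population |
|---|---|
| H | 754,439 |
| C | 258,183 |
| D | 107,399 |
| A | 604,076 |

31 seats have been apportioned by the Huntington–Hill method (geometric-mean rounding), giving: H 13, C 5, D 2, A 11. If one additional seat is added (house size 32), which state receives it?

H

Priority for the next seat is population ÷ (√(s·(s+1))).
Priorities: H 55922.739, C 47137.551, D 43845.458, A 52578.067.
Highest priority: H.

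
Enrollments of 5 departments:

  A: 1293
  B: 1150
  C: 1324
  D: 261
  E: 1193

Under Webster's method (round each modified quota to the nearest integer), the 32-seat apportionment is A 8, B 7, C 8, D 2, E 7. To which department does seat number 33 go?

Priority for the next seat is population ÷ (current seats + 0.5).
Priorities: A 152.118, B 153.333, C 155.765, D 104.400, E 159.067.
Highest priority: E.

E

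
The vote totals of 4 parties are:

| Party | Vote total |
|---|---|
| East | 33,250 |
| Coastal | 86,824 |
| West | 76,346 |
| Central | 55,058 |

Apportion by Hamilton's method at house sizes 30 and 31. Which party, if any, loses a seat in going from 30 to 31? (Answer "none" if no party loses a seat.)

none

At 30 seats: East 4, Coastal 10, West 9, Central 7.
At 31 seats: East 4, Coastal 11, West 9, Central 7.
No party's allocation decreased.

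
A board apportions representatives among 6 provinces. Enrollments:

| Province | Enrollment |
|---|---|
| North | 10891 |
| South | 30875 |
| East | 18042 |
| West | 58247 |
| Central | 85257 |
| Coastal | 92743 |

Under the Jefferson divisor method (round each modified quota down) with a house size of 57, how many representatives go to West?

Standard divisor 296055/57 ≈ 5193.947; standard quotas: North 2.097, South 5.944, East 3.474, West 11.214, Central 16.415, Coastal 17.856.
Rounding down gives 2, 5, 3, 11, 16, 17 = 54 seats, so the divisor must be adjusted.
With modified divisor 4900: modified quotas North 2.223, South 6.301, East 3.682, West 11.887, Central 17.399, Coastal 18.927.
Rounding down: North 2, South 6, East 3, West 11, Central 17, Coastal 18 (total 57).
West receives 11.

11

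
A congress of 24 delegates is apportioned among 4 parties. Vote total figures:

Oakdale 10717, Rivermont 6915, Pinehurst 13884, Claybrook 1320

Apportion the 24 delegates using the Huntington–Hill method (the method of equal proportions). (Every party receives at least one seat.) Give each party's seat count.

Oakdale 8; Rivermont 5; Pinehurst 10; Claybrook 1

With divisor 1378: modified quotas Oakdale 7.777, Rivermont 5.018, Pinehurst 10.075, Claybrook 0.958.
Geometric-mean thresholds: Oakdale √(7·8)=7.483, Rivermont √(5·6)=5.477, Pinehurst √(10·11)=10.488, Claybrook (min 1).
Each quota rounded against its threshold gives Oakdale 8, Rivermont 5, Pinehurst 10, Claybrook 1 (total 24).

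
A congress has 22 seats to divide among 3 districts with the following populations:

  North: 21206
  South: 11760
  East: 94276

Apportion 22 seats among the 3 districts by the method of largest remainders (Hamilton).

North: 4; South: 2; East: 16

The standard divisor is 127242/22 ≈ 5783.727.
Standard quotas: North 3.6665, South 2.0333, East 16.3002.
Lower quotas: North 3, South 2, East 16 (sum 21, leaving 1 seat).
Remainders in descending order: North 0.6665, East 0.3002, South 0.0333.
Largest remainder: North receives the extra seat.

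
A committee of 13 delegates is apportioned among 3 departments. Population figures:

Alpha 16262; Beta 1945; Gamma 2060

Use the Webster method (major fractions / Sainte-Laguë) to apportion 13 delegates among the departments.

Standard divisor 20267/13 ≈ 1559; standard quotas: Alpha 10.431, Beta 1.248, Gamma 1.321.
Rounding to the nearest integer gives 10, 1, 1 = 12 seats, so the divisor must be adjusted.
With modified divisor 1500: modified quotas Alpha 10.841, Beta 1.297, Gamma 1.373.
Rounding to the nearest integer: Alpha 11, Beta 1, Gamma 1 (total 13).

Alpha: 11; Beta: 1; Gamma: 1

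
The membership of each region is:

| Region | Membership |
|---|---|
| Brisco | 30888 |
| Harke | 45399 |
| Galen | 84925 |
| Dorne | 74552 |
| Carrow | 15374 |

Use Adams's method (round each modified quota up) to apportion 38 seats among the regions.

Brisco 5; Harke 7; Galen 12; Dorne 11; Carrow 3

Standard divisor 251138/38 ≈ 6608.895; standard quotas: Brisco 4.674, Harke 6.869, Galen 12.850, Dorne 11.281, Carrow 2.326.
Rounding up gives 5, 7, 13, 12, 3 = 40 seats, so the divisor must be adjusted.
With modified divisor 7300: modified quotas Brisco 4.231, Harke 6.219, Galen 11.634, Dorne 10.213, Carrow 2.106.
Rounding up: Brisco 5, Harke 7, Galen 12, Dorne 11, Carrow 3 (total 38).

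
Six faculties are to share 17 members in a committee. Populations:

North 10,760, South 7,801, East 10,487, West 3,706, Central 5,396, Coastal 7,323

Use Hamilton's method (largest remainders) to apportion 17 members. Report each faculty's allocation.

Standard divisor: 45473 ÷ 17 ≈ 2674.882.
Standard quotas: North 4.0226, South 2.9164, East 3.9205, West 1.3855, Central 2.0173, Coastal 2.7377.
Lower quotas: North 4, South 2, East 3, West 1, Central 2, Coastal 2 (sum 14, leaving 3 seats).
Remainders in descending order: East 0.9205, South 0.9164, Coastal 0.7377, West 0.3855, North 0.0226, Central 0.0173.
Largest remainders: East, South, Coastal receive the extra seats.

North: 4, South: 3, East: 4, West: 1, Central: 2, Coastal: 3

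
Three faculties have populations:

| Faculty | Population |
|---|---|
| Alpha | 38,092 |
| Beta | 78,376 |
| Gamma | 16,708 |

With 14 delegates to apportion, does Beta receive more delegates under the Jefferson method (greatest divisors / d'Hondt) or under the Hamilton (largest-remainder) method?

Jefferson

Jefferson: Alpha 4, Beta 9, Gamma 1.
Hamilton: Alpha 4, Beta 8, Gamma 2.
Beta gets 9 under Jefferson and 8 under Hamilton.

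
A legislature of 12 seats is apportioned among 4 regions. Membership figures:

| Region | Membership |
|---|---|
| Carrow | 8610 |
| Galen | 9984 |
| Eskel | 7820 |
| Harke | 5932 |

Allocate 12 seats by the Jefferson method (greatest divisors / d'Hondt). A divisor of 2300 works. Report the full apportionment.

Carrow=3, Galen=4, Eskel=3, Harke=2

With modified divisor 2300: modified quotas Carrow 3.743, Galen 4.341, Eskel 3.400, Harke 2.579.
Rounding down: Carrow 3, Galen 4, Eskel 3, Harke 2 (total 12).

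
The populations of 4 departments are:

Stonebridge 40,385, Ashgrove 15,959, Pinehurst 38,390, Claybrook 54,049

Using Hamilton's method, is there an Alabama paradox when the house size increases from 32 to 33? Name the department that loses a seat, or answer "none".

none

At 32 seats: Stonebridge 9, Ashgrove 3, Pinehurst 8, Claybrook 12.
At 33 seats: Stonebridge 9, Ashgrove 4, Pinehurst 8, Claybrook 12.
No department's allocation decreased.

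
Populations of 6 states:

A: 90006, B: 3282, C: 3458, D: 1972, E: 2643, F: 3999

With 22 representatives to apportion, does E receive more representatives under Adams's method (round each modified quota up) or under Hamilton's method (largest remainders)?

Adams

Adams: A 17, B 1, C 1, D 1, E 1, F 1.
Hamilton: A 19, B 1, C 1, D 0, E 0, F 1.
E gets 1 under Adams and 0 under Hamilton.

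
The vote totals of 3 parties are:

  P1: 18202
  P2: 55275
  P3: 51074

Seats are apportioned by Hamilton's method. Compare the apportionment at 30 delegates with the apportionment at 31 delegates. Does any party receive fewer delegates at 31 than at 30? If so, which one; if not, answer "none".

P1

At 30 seats: P1 5, P2 13, P3 12.
At 31 seats: P1 4, P2 14, P3 13.
P1 drops from 5 to 4.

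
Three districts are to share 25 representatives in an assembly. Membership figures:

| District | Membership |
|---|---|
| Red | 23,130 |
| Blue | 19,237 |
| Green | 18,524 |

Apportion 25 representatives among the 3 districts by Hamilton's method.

The standard divisor is 60891/25 ≈ 2435.64.
Standard quotas: Red 9.4965, Blue 7.8981, Green 7.6054.
Lower quotas: Red 9, Blue 7, Green 7 (sum 23, leaving 2 seats).
Remainders in descending order: Blue 0.8981, Green 0.6054, Red 0.4965.
The surplus seats go to Blue, Green.

Red=9; Blue=8; Green=8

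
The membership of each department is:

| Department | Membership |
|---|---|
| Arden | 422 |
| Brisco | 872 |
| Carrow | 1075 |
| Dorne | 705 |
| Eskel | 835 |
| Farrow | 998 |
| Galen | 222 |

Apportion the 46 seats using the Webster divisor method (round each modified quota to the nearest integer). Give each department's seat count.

Arden 4, Brisco 8, Carrow 10, Dorne 6, Eskel 7, Farrow 9, Galen 2

Standard divisor 5129/46 ≈ 111.5; standard quotas: Arden 3.785, Brisco 7.821, Carrow 9.641, Dorne 6.323, Eskel 7.489, Farrow 8.951, Galen 1.991.
Rounding to the nearest integer gives Arden 4, Brisco 8, Carrow 10, Dorne 6, Eskel 7, Farrow 9, Galen 2 — total 46, matching the house size, so no adjustment is needed.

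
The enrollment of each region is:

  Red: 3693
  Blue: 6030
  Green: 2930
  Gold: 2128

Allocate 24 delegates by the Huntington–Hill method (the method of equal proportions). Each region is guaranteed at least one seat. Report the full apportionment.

With divisor 625: modified quotas Red 5.909, Blue 9.648, Green 4.688, Gold 3.405.
Geometric-mean thresholds: Red √(5·6)=5.477, Blue √(9·10)=9.487, Green √(4·5)=4.472, Gold √(3·4)=3.464.
Each quota rounded against its threshold gives Red 6, Blue 10, Green 5, Gold 3 (total 24).

Red 6, Blue 10, Green 5, Gold 3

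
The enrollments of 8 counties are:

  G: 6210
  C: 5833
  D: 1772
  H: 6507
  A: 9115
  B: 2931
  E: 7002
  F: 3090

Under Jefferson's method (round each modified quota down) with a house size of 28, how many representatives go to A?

6

Standard divisor 42460/28 ≈ 1516.429; standard quotas: G 4.095, C 3.847, D 1.169, H 4.291, A 6.011, B 1.933, E 4.617, F 2.038.
Rounding down gives 4, 3, 1, 4, 6, 1, 4, 2 = 25 seats, so the divisor must be adjusted.
With modified divisor 1350: modified quotas G 4.600, C 4.321, D 1.313, H 4.820, A 6.752, B 2.171, E 5.187, F 2.289.
Rounding down: G 4, C 4, D 1, H 4, A 6, B 2, E 5, F 2 (total 28).
A receives 6.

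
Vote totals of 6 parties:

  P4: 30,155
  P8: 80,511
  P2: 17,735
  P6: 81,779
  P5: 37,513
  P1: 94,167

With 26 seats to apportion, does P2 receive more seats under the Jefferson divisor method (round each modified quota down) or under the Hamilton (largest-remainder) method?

Hamilton

Jefferson: P4 2, P8 6, P2 1, P6 6, P5 3, P1 8.
Hamilton: P4 2, P8 6, P2 2, P6 6, P5 3, P1 7.
P2 gets 1 under Jefferson and 2 under Hamilton.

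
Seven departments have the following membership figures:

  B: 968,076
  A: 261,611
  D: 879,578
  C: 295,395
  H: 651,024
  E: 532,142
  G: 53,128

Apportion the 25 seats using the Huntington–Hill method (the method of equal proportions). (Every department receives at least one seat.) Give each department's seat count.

B=6; A=2; D=6; C=2; H=4; E=4; G=1

With divisor 151497: modified quotas B 6.390, A 1.727, D 5.806, C 1.950, H 4.297, E 3.513, G 0.351.
Geometric-mean thresholds: B √(6·7)=6.481, A √(1·2)=1.414, D √(5·6)=5.477, C √(1·2)=1.414, H √(4·5)=4.472, E √(3·4)=3.464, G (min 1).
Each quota rounded against its threshold gives B 6, A 2, D 6, C 2, H 4, E 4, G 1 (total 25).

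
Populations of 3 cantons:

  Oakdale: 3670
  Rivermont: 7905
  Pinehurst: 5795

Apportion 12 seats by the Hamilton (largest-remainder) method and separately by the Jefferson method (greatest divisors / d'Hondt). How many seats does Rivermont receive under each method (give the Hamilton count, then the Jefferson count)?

Hamilton: Oakdale 3, Rivermont 5, Pinehurst 4.
Jefferson: Oakdale 2, Rivermont 6, Pinehurst 4.
Rivermont gets 5 under Hamilton and 6 under Jefferson.

5 and 6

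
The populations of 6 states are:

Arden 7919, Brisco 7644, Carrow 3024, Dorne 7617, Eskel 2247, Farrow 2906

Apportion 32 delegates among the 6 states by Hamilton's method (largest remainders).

Arden=8; Brisco=8; Carrow=3; Dorne=8; Eskel=2; Farrow=3

Total 31357; standard divisor 31357/32 ≈ 979.906.
Standard quotas: Arden 8.0814, Brisco 7.8007, Carrow 3.0860, Dorne 7.7732, Eskel 2.2931, Farrow 2.9656.
Lower quotas: Arden 8, Brisco 7, Carrow 3, Dorne 7, Eskel 2, Farrow 2 (sum 29, leaving 3 seats).
Remainders in descending order: Farrow 0.9656, Brisco 0.8007, Dorne 0.7732, Eskel 0.2931, Carrow 0.0860, Arden 0.0814.
Largest remainders: Farrow, Brisco, Dorne receive the extra seats.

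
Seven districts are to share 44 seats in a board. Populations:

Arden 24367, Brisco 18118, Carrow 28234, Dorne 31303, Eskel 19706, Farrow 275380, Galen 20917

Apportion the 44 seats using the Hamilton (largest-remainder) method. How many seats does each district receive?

Arden 3; Brisco 2; Carrow 3; Dorne 3; Eskel 2; Farrow 29; Galen 2

Total 418025; standard divisor 418025/44 ≈ 9500.568.
Standard quotas: Arden 2.5648, Brisco 1.9070, Carrow 2.9718, Dorne 3.2949, Eskel 2.0742, Farrow 28.9856, Galen 2.2017.
Lower quotas: Arden 2, Brisco 1, Carrow 2, Dorne 3, Eskel 2, Farrow 28, Galen 2 (sum 40, leaving 4 seats).
Remainders in descending order: Farrow 0.9856, Carrow 0.9718, Brisco 0.9070, Arden 0.5648, Dorne 0.2949, Galen 0.2017, Eskel 0.0742.
The surplus seats go to Farrow, Carrow, Brisco, Arden.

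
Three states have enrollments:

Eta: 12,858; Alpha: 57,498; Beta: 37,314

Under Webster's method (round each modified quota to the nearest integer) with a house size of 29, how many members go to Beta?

Standard divisor 107670/29 ≈ 3712.759; standard quotas: Eta 3.463, Alpha 15.487, Beta 10.050.
Rounding to the nearest integer gives 3, 15, 10 = 28 seats, so the divisor must be adjusted.
With modified divisor 3700: modified quotas Eta 3.475, Alpha 15.540, Beta 10.085.
Rounding to the nearest integer: Eta 3, Alpha 16, Beta 10 (total 29).
Beta receives 10.

10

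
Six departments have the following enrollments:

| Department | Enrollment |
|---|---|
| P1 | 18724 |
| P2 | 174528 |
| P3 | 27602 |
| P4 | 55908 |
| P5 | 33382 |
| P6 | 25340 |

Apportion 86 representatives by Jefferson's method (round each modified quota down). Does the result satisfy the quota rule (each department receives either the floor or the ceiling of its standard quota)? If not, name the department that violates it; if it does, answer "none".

Standard quotas: P1 4.800, P2 44.740, P3 7.076, P4 14.332, P5 8.557, P6 6.496.
Jefferson allocation: P1 5, P2 46, P3 7, P4 14, P5 8, P6 6.
P2 has quota 44.740 (lower 44, upper 45) but receives 46 — outside the quota interval.

P2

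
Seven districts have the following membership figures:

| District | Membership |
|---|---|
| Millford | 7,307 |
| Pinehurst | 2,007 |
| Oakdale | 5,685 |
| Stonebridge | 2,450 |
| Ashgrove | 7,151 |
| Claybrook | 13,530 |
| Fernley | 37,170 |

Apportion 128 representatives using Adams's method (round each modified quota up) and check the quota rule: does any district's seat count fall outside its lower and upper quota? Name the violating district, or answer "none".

Standard quotas: Millford 12.421, Pinehurst 3.412, Oakdale 9.664, Stonebridge 4.165, Ashgrove 12.156, Claybrook 22.999, Fernley 63.184.
Adams allocation: Millford 12, Pinehurst 4, Oakdale 10, Stonebridge 5, Ashgrove 12, Claybrook 23, Fernley 62.
Fernley has quota 63.184 (lower 63, upper 64) but receives 62 — outside the quota interval.

Fernley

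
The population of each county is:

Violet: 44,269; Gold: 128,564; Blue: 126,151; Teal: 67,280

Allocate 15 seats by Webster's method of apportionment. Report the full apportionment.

Standard divisor 366264/15 ≈ 24417.6; standard quotas: Violet 1.813, Gold 5.265, Blue 5.166, Teal 2.755.
Rounding to the nearest integer gives Violet 2, Gold 5, Blue 5, Teal 3 — total 15, matching the house size, so no adjustment is needed.

Violet=2, Gold=5, Blue=5, Teal=3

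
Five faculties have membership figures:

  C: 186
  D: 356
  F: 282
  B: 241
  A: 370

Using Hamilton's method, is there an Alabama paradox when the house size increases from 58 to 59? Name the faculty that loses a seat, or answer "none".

At 58 seats: C 8, D 14, F 11, B 10, A 15.
At 59 seats: C 8, D 15, F 11, B 10, A 15.
No faculty's allocation decreased.

none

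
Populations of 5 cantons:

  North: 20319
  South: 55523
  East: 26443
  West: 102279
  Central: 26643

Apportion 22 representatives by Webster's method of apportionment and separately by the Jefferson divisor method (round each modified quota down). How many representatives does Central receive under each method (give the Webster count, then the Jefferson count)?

Webster: North 2, South 5, East 2, West 10, Central 3.
Jefferson: North 2, South 5, East 2, West 11, Central 2.
Central gets 3 under Webster and 2 under Jefferson.

3 and 2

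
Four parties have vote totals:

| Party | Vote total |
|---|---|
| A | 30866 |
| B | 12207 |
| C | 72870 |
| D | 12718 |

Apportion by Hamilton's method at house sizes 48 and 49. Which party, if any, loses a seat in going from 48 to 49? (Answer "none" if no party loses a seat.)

At 48 seats: A 11, B 5, C 27, D 5.
At 49 seats: A 12, B 4, C 28, D 5.
B drops from 5 to 4.

B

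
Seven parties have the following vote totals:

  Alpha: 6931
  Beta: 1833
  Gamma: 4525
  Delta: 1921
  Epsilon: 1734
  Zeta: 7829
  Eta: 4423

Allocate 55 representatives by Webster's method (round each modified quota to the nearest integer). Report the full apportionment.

Standard divisor 29196/55 ≈ 530.836; standard quotas: Alpha 13.057, Beta 3.453, Gamma 8.524, Delta 3.619, Epsilon 3.267, Zeta 14.748, Eta 8.332.
Rounding to the nearest integer gives Alpha 13, Beta 3, Gamma 9, Delta 4, Epsilon 3, Zeta 15, Eta 8 — total 55, matching the house size, so no adjustment is needed.

Alpha 13, Beta 3, Gamma 9, Delta 4, Epsilon 3, Zeta 15, Eta 8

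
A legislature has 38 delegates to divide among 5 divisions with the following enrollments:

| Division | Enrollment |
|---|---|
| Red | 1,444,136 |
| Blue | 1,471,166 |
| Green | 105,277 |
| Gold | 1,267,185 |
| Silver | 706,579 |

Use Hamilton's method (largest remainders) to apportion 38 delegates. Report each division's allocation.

Red: 11, Blue: 11, Green: 1, Gold: 10, Silver: 5

Standard divisor: 4994343 ÷ 38 ≈ 131430.079.
Standard quotas: Red 10.9879, Blue 11.1935, Green 0.8010, Gold 9.6415, Silver 5.3761.
Lower quotas: Red 10, Blue 11, Green 0, Gold 9, Silver 5 (sum 35, leaving 3 seats).
Remainders in descending order: Red 0.9879, Green 0.8010, Gold 0.6415, Silver 0.3761, Blue 0.1935.
Largest remainders: Red, Green, Gold receive the extra seats.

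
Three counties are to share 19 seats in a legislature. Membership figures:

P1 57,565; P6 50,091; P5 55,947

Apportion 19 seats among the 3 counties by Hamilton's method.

Total 163603; standard divisor 163603/19 ≈ 8610.684.
Standard quotas: P1 6.6853, P6 5.8173, P5 6.4974.
Lower quotas: P1 6, P6 5, P5 6 (sum 17, leaving 2 seats).
Remainders in descending order: P6 0.8173, P1 0.6853, P5 0.4974.
The surplus seats go to P6, P1.

P1=7; P6=6; P5=6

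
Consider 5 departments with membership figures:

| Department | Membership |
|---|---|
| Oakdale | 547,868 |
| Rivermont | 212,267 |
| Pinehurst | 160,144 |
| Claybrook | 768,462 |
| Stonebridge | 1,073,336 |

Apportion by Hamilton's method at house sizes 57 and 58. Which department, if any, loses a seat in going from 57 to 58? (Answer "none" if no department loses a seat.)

At 57 seats: Oakdale 11, Rivermont 5, Pinehurst 3, Claybrook 16, Stonebridge 22.
At 58 seats: Oakdale 12, Rivermont 4, Pinehurst 3, Claybrook 16, Stonebridge 23.
Rivermont drops from 5 to 4.

Rivermont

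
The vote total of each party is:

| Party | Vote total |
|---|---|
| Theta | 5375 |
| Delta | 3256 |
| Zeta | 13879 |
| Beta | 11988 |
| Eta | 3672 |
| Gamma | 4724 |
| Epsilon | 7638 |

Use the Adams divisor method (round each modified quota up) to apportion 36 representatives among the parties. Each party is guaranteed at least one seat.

Standard divisor 50532/36 ≈ 1403.667; standard quotas: Theta 3.829, Delta 2.320, Zeta 9.888, Beta 8.540, Eta 2.616, Gamma 3.365, Epsilon 5.441.
Rounding up gives 4, 3, 10, 9, 3, 4, 6 = 39 seats, so the divisor must be adjusted.
With modified divisor 1560: modified quotas Theta 3.446, Delta 2.087, Zeta 8.897, Beta 7.685, Eta 2.354, Gamma 3.028, Epsilon 4.896.
Rounding up: Theta 4, Delta 3, Zeta 9, Beta 8, Eta 3, Gamma 4, Epsilon 5 (total 36).

Theta: 4; Delta: 3; Zeta: 9; Beta: 8; Eta: 3; Gamma: 4; Epsilon: 5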